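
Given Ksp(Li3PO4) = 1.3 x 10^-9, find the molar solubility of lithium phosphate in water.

s ≈ 2.6 x 10^-3 M

Li3PO4(s) <=> 3 Li^+(aq) + PO4^3-(aq)
Ksp = [Li^+]^3[PO4^3-]
With molar solubility s: [Li^+] = 3s, [PO4^3-] = s.
Substituting: Ksp = (3s)^3s = 27s^4
s = (1.3 x 10^-9 / 27)^(1/4) = 2.6 × 10^-3 M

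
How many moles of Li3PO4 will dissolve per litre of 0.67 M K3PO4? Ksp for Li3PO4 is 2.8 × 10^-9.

Li3PO4(s) ⇌ 3 Li^+(aq) + PO4^3-(aq)
Ksp = [Li^+]^3[PO4^3-]
Let s = moles of Li3PO4 that dissolve per litre. [Li^+] = 3s, [PO4^3-] = 0.67 + s ≈ 0.67 (Ksp is small, so little additional dissolves).
Ksp ≈ (3s)^3 × 0.67
s = 5.4 × 10^-4 M
Check: s = 5.4 × 10^-4 ≪ 0.67, so the approximation is valid.

s = 5.4 x 10^-4 M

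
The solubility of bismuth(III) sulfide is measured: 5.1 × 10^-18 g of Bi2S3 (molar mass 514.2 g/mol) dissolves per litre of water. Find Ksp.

1.0 × 10^-98

Molar solubility s = (5.1 × 10^-18 g/L) / (514.2 g/mol) = 9.92 × 10^-21 M.
Bi2S3(s) ⇌ 2 Bi^3+ + 3 S^2-
With molar solubility s: [Bi^3+] = 2s, [S^2-] = 3s.
Ksp = [Bi^3+]^2[S^2-]^3
Ksp = (2s)^2(3s)^3 = 108s^5
Ksp = 108 × (9.92 x 10^-21)^5 = 1.0 x 10^-98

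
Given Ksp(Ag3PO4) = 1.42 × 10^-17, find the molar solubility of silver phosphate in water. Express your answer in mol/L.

Ag3PO4(s) <=> 3 Ag^+(aq) + PO4^3-(aq)
Ksp = [Ag^+]^3[PO4^3-]
With molar solubility s: [Ag^+] = 3s, [PO4^3-] = s.
Substituting: Ksp = (3s)^3s = 27s^4
Solving, s = (1.42 × 10^-17/27)^(1/4) = 2.69 × 10^-5 M

2.69e-5 M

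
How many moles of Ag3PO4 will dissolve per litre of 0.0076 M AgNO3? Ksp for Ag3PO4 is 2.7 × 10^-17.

Ag3PO4(s) ⇌ 3 Ag^+ + PO4^3-
Ksp = [Ag^+]^3[PO4^3-]
Let s = moles of Ag3PO4 that dissolve per litre. [Ag^+] = 0.0076 + 3s ≈ 0.0076, [PO4^3-] = s (since Ag^+ from AgNO3 dominates).
Ksp ≈ (0.0076)^3 × s
s = 6.2 × 10^-11 M
Check: 3s = 1.8 × 10^-10 ≪ 0.0076, so the approximation is valid.

s = 6.2e-11 M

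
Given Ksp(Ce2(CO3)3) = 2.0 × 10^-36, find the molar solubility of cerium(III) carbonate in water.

Ce2(CO3)3(s) ⇌ 2 Ce^3+(aq) + 3 CO3^2-(aq)
Ksp = [Ce^3+]^2[CO3^2-]^3
Let s = molar solubility. Then [Ce^3+] = 2s and [CO3^2-] = 3s.
Ksp = (2s)^2(3s)^3 = 108s^5
Solving, s = (2.0 × 10^-36/108)^(1/5) = 2.8 x 10^-8 M

s = 2.8 × 10^-8 M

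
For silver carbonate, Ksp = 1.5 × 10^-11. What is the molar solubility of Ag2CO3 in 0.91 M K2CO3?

s = 2.0e-6 M

Ag2CO3(s) <=> 2 Ag^+(aq) + CO3^2-(aq)
Ksp = [Ag^+]^2[CO3^2-]
Let s = moles of Ag2CO3 that dissolve per litre. [Ag^+] = 2s, [CO3^2-] = 0.91 + s ≈ 0.91 (Ksp is small, so little additional dissolves).
Ksp ≈ (2s)^2 × 0.91
s = 2.0 × 10^-6 M
Check: s = 2.0 x 10^-6 ≪ 0.91, so the approximation is valid.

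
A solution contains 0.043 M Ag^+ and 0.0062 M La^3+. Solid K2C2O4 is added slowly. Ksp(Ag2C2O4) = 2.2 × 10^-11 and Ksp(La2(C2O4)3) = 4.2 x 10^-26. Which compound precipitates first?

Each salt begins to precipitate when Q = Ksp, i.e. when [C2O4^2-] reaches its threshold.
For Ag2C2O4: 2.2 × 10^-11 = (0.043)^2 × [C2O4^2-]  ⇒  [C2O4^2-] = 1.2 × 10^-8 M.
For La2(C2O4)3: 4.2 x 10^-26 = (0.0062)^2 × [C2O4^2-]^3  ⇒  [C2O4^2-] = 1.0 x 10^-7 M.
The salt with the lower threshold [C2O4^2-] precipitates first: Ag2C2O4.

Ag2C2O4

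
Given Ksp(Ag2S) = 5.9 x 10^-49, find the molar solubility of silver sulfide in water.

Ag2S(s) ⇌ 2 Ag^+(aq) + S^2-(aq)
Ksp = [Ag^+]^2[S^2-]
Let s = molar solubility. Then [Ag^+] = 2s and [S^2-] = s.
So Ksp = (2s)^2 × s = 4s^3
Solving, s = (5.9 x 10^-49/4)^(1/3) = 5.3 × 10^-17 M

s ≈ 5.3 × 10^-17 M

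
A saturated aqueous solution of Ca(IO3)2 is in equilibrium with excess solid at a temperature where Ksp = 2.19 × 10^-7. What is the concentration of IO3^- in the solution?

7.59e-3 M

Ca(IO3)2(s) ⇌ Ca^2+(aq) + 2 IO3^-(aq)
Ksp = [Ca^2+][IO3^-]^2
If s mol/L of Ca(IO3)2 dissolves, [Ca^2+] = s and [IO3^-] = 2s.
So Ksp = s × (2s)^2 = 4s^3
Solving, s = (2.19 × 10^-7/4)^(1/3) = 3.797 × 10^-3 M
[IO3^-] = 2s = 7.59 x 10^-3 M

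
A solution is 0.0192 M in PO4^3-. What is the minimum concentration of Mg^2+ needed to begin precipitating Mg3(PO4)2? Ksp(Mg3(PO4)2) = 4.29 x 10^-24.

Mg3(PO4)2(s) <=> 3 Mg^2+(aq) + 2 PO4^3-(aq)
Ksp = [Mg^2+]^3[PO4^3-]^2
Precipitation begins when Q = Ksp. With [PO4^3-] = 0.0192 M:
4.29 x 10^-24 = (0.0192)^2 × [Mg^2+]^3
[Mg^2+] = (4.29 x 10^-24 / 3.686 x 10^-4)^(1/3) = 2.27 x 10^-7 M

[Mg^2+] ≈ 2.27e-7 M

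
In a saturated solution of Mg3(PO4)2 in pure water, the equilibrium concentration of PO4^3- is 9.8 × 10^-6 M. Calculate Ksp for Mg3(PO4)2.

Mg3(PO4)2(s) ⇌ 3 Mg^2+ + 2 PO4^3-
Stoichiometry gives [Mg^2+] = (3/2)[PO4^3-] = 1.47 × 10^-5 M.
Ksp = [Mg^2+]^3[PO4^3-]^2
Ksp = (1.47 × 10^-5)^3 × (9.8 × 10^-6)^2 = 3.1 × 10^-25

Ksp ≈ 3.1 x 10^-25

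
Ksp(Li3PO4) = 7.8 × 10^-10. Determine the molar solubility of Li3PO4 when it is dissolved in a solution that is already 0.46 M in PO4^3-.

s = 4.0 × 10^-4 M

Li3PO4(s) ⇌ 3 Li^+ + PO4^3-
Ksp = [Li^+]^3[PO4^3-]
Let s be the molar solubility in this solution. [Li^+] = 3s, [PO4^3-] = 0.46 + s ≈ 0.46 (Ksp is small, so little additional dissolves).
Ksp ≈ (3s)^3 × 0.46
s = 4.0 × 10^-4 M
Check: s = 4.0 x 10^-4 ≪ 0.46, so the approximation is valid.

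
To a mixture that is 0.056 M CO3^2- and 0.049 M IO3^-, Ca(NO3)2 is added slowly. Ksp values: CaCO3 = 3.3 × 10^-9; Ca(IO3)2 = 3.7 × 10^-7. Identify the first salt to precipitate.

CaCO3

Each salt begins to precipitate when Q = Ksp, i.e. when [Ca^2+] reaches its threshold.
For CaCO3: 3.3 × 10^-9 = 0.056 × [Ca^2+]  ⇒  [Ca^2+] = 5.9 × 10^-8 M.
For Ca(IO3)2: 3.7 × 10^-7 = (0.049)^2 × [Ca^2+]  ⇒  [Ca^2+] = 1.5 x 10^-4 M.
The salt with the lower threshold [Ca^2+] precipitates first: CaCO3.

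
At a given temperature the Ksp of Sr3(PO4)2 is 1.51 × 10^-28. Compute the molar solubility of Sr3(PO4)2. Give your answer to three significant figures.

Sr3(PO4)2(s) ⇌ 3 Sr^2+ + 2 PO4^3-
Ksp = [Sr^2+]^3[PO4^3-]^2
If s mol/L of Sr3(PO4)2 dissolves, [Sr^2+] = 3s and [PO4^3-] = 2s.
Substituting: Ksp = (3s)^3(2s)^2 = 108s^5
s^5 = 1.51 × 10^-28 / 108, so s = 1.07 × 10^-6 M

s = 1.07 × 10^-6 M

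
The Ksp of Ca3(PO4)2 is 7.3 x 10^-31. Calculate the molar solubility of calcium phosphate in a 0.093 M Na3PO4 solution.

Ca3(PO4)2(s) ⇌ 3 Ca^2+(aq) + 2 PO4^3-(aq)
Ksp = [Ca^2+]^3[PO4^3-]^2
Let s be the molar solubility in this solution. [Ca^2+] = 3s, [PO4^3-] = 0.093 + 2s ≈ 0.093 (common-ion effect: PO4^3- is already 0.093 M).
Ksp ≈ (3s)^3 × (0.093)^2
s = 1.5 × 10^-10 M
Check: 2s = 2.9 × 10^-10 ≪ 0.093, so the approximation is valid.

1.5 × 10^-10 M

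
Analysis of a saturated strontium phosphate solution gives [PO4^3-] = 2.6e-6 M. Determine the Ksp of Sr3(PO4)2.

Ksp = 4.0 × 10^-28

Sr3(PO4)2(s) ⇌ 3 Sr^2+ + 2 PO4^3-
Stoichiometry gives [Sr^2+] = (3/2)[PO4^3-] = 3.90 x 10^-6 M.
Ksp = [Sr^2+]^3[PO4^3-]^2
Ksp = (3.90 × 10^-6)^3 × (2.6 × 10^-6)^2 = 4.0 × 10^-28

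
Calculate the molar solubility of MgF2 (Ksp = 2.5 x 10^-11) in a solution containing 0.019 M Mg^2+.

MgF2(s) <=> Mg^2+(aq) + 2 F^-(aq)
Ksp = [Mg^2+][F^-]^2
If s mol/L dissolves here, [Mg^2+] = 0.019 + s ≈ 0.019, [F^-] = 2s (common-ion effect: Mg^2+ is already 0.019 M).
Ksp ≈ 0.019 × (2s)^2
s = 1.8 x 10^-5 M
Check: s = 1.8 x 10^-5 ≪ 0.019, so the approximation is valid.

s = 1.8e-5 M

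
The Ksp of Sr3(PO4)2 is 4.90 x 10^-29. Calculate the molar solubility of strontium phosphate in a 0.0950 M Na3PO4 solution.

Sr3(PO4)2(s) ⇌ 3 Sr^2+(aq) + 2 PO4^3-(aq)
Ksp = [Sr^2+]^3[PO4^3-]^2
Let s be the molar solubility in this solution. [Sr^2+] = 3s, [PO4^3-] = 0.0950 + 2s ≈ 0.0950 (since PO4^3- from Na3PO4 dominates).
Ksp ≈ (3s)^3 × (0.0950)^2
s = 5.86 × 10^-10 M
Check: 2s = 1.2 x 10^-9 ≪ 0.0950, so the approximation is valid.

s = 5.86 × 10^-10 M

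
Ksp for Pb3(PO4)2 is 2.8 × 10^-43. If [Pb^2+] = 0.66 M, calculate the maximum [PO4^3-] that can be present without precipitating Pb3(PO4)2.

[PO4^3-] ≈ 9.9 x 10^-22 M

Pb3(PO4)2(s) ⇌ 3 Pb^2+ + 2 PO4^3-
Ksp = [Pb^2+]^3[PO4^3-]^2
Precipitation begins when Q = Ksp. With [Pb^2+] = 0.66 M:
2.8 × 10^-43 = (0.66)^3 × [PO4^3-]^2
[PO4^3-] = (2.8 × 10^-43 / 2.87 × 10^-1)^(1/2) = 9.9 x 10^-22 M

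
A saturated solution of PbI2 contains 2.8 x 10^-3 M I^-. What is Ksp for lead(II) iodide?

1.1 x 10^-8

PbI2(s) ⇌ Pb^2+(aq) + 2 I^-(aq)
Stoichiometry gives [Pb^2+] = (1/2)[I^-] = 1.40 × 10^-3 M.
Ksp = [Pb^2+][I^-]^2
Ksp = 1.40 × 10^-3 × (2.8 x 10^-3)^2 = 1.1 x 10^-8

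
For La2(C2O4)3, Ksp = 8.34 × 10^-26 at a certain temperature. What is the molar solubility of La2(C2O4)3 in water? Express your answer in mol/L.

3.78 x 10^-6 M

La2(C2O4)3(s) ⇌ 2 La^3+ + 3 C2O4^2-
Ksp = [La^3+]^2[C2O4^2-]^3
If s mol/L of La2(C2O4)3 dissolves, [La^3+] = 2s and [C2O4^2-] = 3s.
Substituting: Ksp = (2s)^2(3s)^3 = 108s^5
Solving, s = (8.34 × 10^-26/108)^(1/5) = 3.78 × 10^-6 M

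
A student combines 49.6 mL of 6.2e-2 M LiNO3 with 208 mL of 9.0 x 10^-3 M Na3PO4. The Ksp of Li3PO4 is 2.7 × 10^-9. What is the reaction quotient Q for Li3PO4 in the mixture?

Total volume = 49.6 + 208 = 257.6 mL.
[Li^+] = 6.2 × 10^-2 × (49.6/257.6) = 1.19 x 10^-2 M
[PO4^3-] = 9.0 x 10^-3 × (208/257.6) = 7.27 x 10^-3 M
Li3PO4(s) ⇌ 3 Li^+(aq) + PO4^3-(aq), so Q = [Li^+]^3[PO4^3-]
Q = (1.19 x 10^-2)^3(7.27 × 10^-3) = 1.2 × 10^-8
Q > Ksp, so Li3PO4 will precipitate.

Q = 1.2e-8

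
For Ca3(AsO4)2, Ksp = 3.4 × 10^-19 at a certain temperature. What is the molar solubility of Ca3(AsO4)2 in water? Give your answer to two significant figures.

Ca3(AsO4)2(s) ⇌ 3 Ca^2+(aq) + 2 AsO4^3-(aq)
Ksp = [Ca^2+]^3[AsO4^3-]^2
Let s = molar solubility. Then [Ca^2+] = 3s and [AsO4^3-] = 2s.
Substituting: Ksp = (3s)^3(2s)^2 = 108s^5
Solving, s = (3.4 × 10^-19/108)^(1/5) = 7.9 x 10^-5 M

7.9 × 10^-5 M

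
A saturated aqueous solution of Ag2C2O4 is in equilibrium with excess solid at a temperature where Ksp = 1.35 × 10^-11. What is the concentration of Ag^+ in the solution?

Ag2C2O4(s) ⇌ 2 Ag^+ + C2O4^2-
Ksp = [Ag^+]^2[C2O4^2-]
For each mole of Ag2C2O4 that dissolves: [Ag^+] = 2s, [C2O4^2-] = s.
So Ksp = (2s)^2 × s = 4s^3
s^3 = 1.35 × 10^-11 / 4, so s = 1.500 × 10^-4 M
[Ag^+] = 2s = 3.00 x 10^-4 M

[Ag^+] = 3.00 × 10^-4 M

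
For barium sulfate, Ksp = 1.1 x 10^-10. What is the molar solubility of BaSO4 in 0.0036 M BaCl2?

BaSO4(s) <=> Ba^2+ + SO4^2-
Ksp = [Ba^2+][SO4^2-]
If s mol/L dissolves here, [Ba^2+] = 0.0036 + s ≈ 0.0036, [SO4^2-] = s (since Ba^2+ from BaCl2 dominates).
Ksp ≈ 0.0036 × s
s = 3.1 × 10^-8 M
Check: s = 3.1 × 10^-8 ≪ 0.0036, so the approximation is valid.

3.1 × 10^-8 M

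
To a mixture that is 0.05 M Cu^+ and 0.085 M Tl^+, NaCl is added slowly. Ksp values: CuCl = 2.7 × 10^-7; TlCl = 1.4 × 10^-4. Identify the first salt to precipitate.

CuCl

Each salt begins to precipitate when Q = Ksp, i.e. when [Cl^-] reaches its threshold.
For CuCl: 2.7 × 10^-7 = 0.05 × [Cl^-]  ⇒  [Cl^-] = 5.4 x 10^-6 M.
For TlCl: 1.4 × 10^-4 = 0.085 × [Cl^-]  ⇒  [Cl^-] = 1.6 × 10^-3 M.
The salt with the lower threshold [Cl^-] precipitates first: CuCl.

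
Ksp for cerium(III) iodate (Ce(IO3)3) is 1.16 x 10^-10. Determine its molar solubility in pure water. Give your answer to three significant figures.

Ce(IO3)3(s) ⇌ Ce^3+(aq) + 3 IO3^-(aq)
Ksp = [Ce^3+][IO3^-]^3
Let s = molar solubility. Then [Ce^3+] = s and [IO3^-] = 3s.
Substituting: Ksp = s(3s)^3 = 27s^4
Solving, s = (1.16 x 10^-10/27)^(1/4) = 1.44 × 10^-3 M

1.44 × 10^-3 M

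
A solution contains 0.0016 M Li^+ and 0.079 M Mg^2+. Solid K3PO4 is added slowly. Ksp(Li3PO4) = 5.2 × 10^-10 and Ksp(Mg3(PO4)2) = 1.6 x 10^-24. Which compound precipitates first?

Mg3(PO4)2

Precipitation of each salt starts when its ion product equals its Ksp.
For Li3PO4: 5.2 × 10^-10 = (0.0016)^3 × [PO4^3-]  ⇒  [PO4^3-] = 1.3 x 10^-1 M.
For Mg3(PO4)2: 1.6 x 10^-24 = (0.079)^3 × [PO4^3-]^2  ⇒  [PO4^3-] = 5.7 x 10^-11 M.
The salt with the lower threshold [PO4^3-] precipitates first: Mg3(PO4)2.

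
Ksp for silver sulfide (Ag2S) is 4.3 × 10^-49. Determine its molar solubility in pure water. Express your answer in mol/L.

s ≈ 4.8 × 10^-17 M

Ag2S(s) <=> 2 Ag^+(aq) + S^2-(aq)
Ksp = [Ag^+]^2[S^2-]
For each mole of Ag2S that dissolves: [Ag^+] = 2s, [S^2-] = s.
So Ksp = (2s)^2 × s = 4s^3
Solving, s = (4.3 × 10^-49/4)^(1/3) = 4.8 x 10^-17 M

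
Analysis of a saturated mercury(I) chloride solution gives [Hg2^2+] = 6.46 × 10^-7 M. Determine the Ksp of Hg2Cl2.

Hg2Cl2(s) <=> Hg2^2+ + 2 Cl^-
Stoichiometry gives [Cl^-] = (2/1)[Hg2^2+] = 1.292 x 10^-6 M.
Ksp = [Hg2^2+][Cl^-]^2
Ksp = 6.46 x 10^-7 × (1.292 × 10^-6)^2 = 1.08 × 10^-18

Ksp ≈ 1.08 x 10^-18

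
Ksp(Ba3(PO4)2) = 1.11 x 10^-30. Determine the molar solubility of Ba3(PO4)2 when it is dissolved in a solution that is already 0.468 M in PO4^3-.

Ba3(PO4)2(s) <=> 3 Ba^2+ + 2 PO4^3-
Ksp = [Ba^2+]^3[PO4^3-]^2
Let s be the molar solubility in this solution. [Ba^2+] = 3s, [PO4^3-] = 0.468 + 2s ≈ 0.468 (Ksp is small, so little additional dissolves).
Ksp ≈ (3s)^3 × (0.468)^2
s = 5.73 × 10^-11 M
Check: 2s = 1.1 × 10^-10 ≪ 0.468, so the approximation is valid.

5.73 x 10^-11 M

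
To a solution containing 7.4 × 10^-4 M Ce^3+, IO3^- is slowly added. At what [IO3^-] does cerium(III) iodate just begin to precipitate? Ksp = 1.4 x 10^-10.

[IO3^-] ≈ 5.7 × 10^-3 M

Ce(IO3)3(s) ⇌ Ce^3+ + 3 IO3^-
Ksp = [Ce^3+][IO3^-]^3
Precipitation begins when Q = Ksp. With [Ce^3+] = 7.4 × 10^-4 M:
1.4 x 10^-10 = (7.4 × 10^-4) × [IO3^-]^3
[IO3^-] = (1.4 x 10^-10 / 7.4 × 10^-4)^(1/3) = 5.7 × 10^-3 M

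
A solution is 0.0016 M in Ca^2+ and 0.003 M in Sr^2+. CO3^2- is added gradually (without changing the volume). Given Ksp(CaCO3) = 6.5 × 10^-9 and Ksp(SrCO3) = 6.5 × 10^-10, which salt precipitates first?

SrCO3

Precipitation of each salt starts when its ion product equals its Ksp.
For CaCO3: 6.5 × 10^-9 = 0.0016 × [CO3^2-]  ⇒  [CO3^2-] = 4.1 x 10^-6 M.
For SrCO3: 6.5 × 10^-10 = 0.003 × [CO3^2-]  ⇒  [CO3^2-] = 2.2 × 10^-7 M.
The salt with the lower threshold [CO3^2-] precipitates first: SrCO3.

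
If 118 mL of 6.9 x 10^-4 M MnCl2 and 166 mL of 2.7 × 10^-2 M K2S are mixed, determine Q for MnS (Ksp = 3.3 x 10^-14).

Q = 4.5 x 10^-6

Total volume = 118 + 166 = 284 mL.
[Mn^2+] = 6.9 × 10^-4 × (118/284) = 2.87 x 10^-4 M
[S^2-] = 2.7 x 10^-2 × (166/284) = 1.58 × 10^-2 M
MnS(s) <=> Mn^2+(aq) + S^2-(aq), so Q = [Mn^2+][S^2-]
Q = (2.87 × 10^-4)(1.58 × 10^-2) = 4.5 x 10^-6
Q > Ksp, so MnS will precipitate.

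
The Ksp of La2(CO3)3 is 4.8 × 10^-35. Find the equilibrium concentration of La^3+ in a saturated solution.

1.1 × 10^-7 M

La2(CO3)3(s) ⇌ 2 La^3+(aq) + 3 CO3^2-(aq)
Ksp = [La^3+]^2[CO3^2-]^3
Let s = molar solubility. Then [La^3+] = 2s and [CO3^2-] = 3s.
Substituting: Ksp = (2s)^2(3s)^3 = 108s^5
s^5 = 4.8 × 10^-35 / 108, so s = 5.36 x 10^-8 M
[La^3+] = 2s = 1.1 × 10^-7 M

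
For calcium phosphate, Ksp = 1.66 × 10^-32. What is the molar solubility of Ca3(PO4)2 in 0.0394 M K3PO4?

s ≈ 7.34 × 10^-11 M

Ca3(PO4)2(s) ⇌ 3 Ca^2+ + 2 PO4^3-
Ksp = [Ca^2+]^3[PO4^3-]^2
Let s be the molar solubility in this solution. [Ca^2+] = 3s, [PO4^3-] = 0.0394 + 2s ≈ 0.0394 (since PO4^3- from K3PO4 dominates).
Ksp ≈ (3s)^3 × (0.0394)^2
s = 7.34 × 10^-11 M
Check: 2s = 1.5 x 10^-10 ≪ 0.0394, so the approximation is valid.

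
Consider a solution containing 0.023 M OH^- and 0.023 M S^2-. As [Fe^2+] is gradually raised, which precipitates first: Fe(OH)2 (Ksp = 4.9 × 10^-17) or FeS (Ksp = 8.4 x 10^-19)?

Each salt begins to precipitate when Q = Ksp, i.e. when [Fe^2+] reaches its threshold.
For Fe(OH)2: 4.9 × 10^-17 = (0.023)^2 × [Fe^2+]  ⇒  [Fe^2+] = 9.3 × 10^-14 M.
For FeS: 8.4 x 10^-19 = 0.023 × [Fe^2+]  ⇒  [Fe^2+] = 3.7 × 10^-17 M.
The salt with the lower threshold [Fe^2+] precipitates first: FeS.

FeS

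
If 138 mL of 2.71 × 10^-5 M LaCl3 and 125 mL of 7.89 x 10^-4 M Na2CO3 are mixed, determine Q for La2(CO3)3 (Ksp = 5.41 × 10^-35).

Q ≈ 1.07 x 10^-20

Total volume = 138 + 125 = 263 mL.
[La^3+] = 2.71 x 10^-5 × (138/263) = 1.422 x 10^-5 M
[CO3^2-] = 7.89 x 10^-4 × (125/263) = 3.750 × 10^-4 M
La2(CO3)3(s) ⇌ 2 La^3+(aq) + 3 CO3^2-(aq), so Q = [La^3+]^2[CO3^2-]^3
Q = (1.422 x 10^-5)^2(3.750 x 10^-4)^3 = 1.07 x 10^-20
Q > Ksp, so La2(CO3)3 will precipitate.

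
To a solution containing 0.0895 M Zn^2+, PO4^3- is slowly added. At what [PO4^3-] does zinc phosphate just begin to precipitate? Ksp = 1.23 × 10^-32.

Zn3(PO4)2(s) <=> 3 Zn^2+ + 2 PO4^3-
Ksp = [Zn^2+]^3[PO4^3-]^2
Precipitation begins when Q = Ksp. With [Zn^2+] = 0.0895 M:
1.23 × 10^-32 = (0.0895)^3 × [PO4^3-]^2
[PO4^3-] = (1.23 × 10^-32 / 7.169 × 10^-4)^(1/2) = 4.14 × 10^-15 M

[PO4^3-] ≈ 4.14e-15 M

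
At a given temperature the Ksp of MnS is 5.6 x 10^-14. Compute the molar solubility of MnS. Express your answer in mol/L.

MnS(s) ⇌ Mn^2+(aq) + S^2-(aq)
Ksp = [Mn^2+][S^2-]
If s mol/L of MnS dissolves, [Mn^2+] = s and [S^2-] = s.
Ksp = s × s = s^2
s = √(5.6 x 10^-14) = 2.4 × 10^-7 M

2.4e-7 M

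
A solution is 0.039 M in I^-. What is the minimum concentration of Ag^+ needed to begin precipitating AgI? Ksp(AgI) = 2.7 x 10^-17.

AgI(s) <=> Ag^+ + I^-
Ksp = [Ag^+][I^-]
Precipitation begins when Q = Ksp. With [I^-] = 0.039 M:
2.7 x 10^-17 = (0.039) × [Ag^+]
[Ag^+] = (2.7 x 10^-17 / 3.9 × 10^-2) = 6.9 × 10^-16 M

6.9 × 10^-16 M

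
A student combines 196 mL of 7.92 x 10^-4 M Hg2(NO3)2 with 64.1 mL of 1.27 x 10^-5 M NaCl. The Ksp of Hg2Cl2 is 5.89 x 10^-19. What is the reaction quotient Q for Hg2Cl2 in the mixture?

Total volume = 196 + 64.1 = 260.1 mL.
[Hg2^2+] = 7.92 × 10^-4 × (196/260.1) = 5.968 x 10^-4 M
[Cl^-] = 1.27 × 10^-5 × (64.1/260.1) = 3.130 x 10^-6 M
Hg2Cl2(s) ⇌ Hg2^2+ + 2 Cl^-, so Q = [Hg2^2+][Cl^-]^2
Q = (5.968 × 10^-4)(3.130 × 10^-6)^2 = 5.85 × 10^-15
Q > Ksp, so Hg2Cl2 will precipitate.

Q = 5.85 × 10^-15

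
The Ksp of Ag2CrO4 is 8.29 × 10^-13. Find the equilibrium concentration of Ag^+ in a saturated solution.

Ag2CrO4(s) ⇌ 2 Ag^+ + CrO4^2-
Ksp = [Ag^+]^2[CrO4^2-]
For each mole of Ag2CrO4 that dissolves: [Ag^+] = 2s, [CrO4^2-] = s.
Ksp = (2s)^2s = 4s^3
Solving, s = (8.29 × 10^-13/4)^(1/3) = 5.918 x 10^-5 M
[Ag^+] = 2s = 1.18 x 10^-4 M

[Ag^+] ≈ 1.18e-4 M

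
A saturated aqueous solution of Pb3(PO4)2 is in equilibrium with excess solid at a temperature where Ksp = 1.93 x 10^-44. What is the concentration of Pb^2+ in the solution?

Pb3(PO4)2(s) ⇌ 3 Pb^2+ + 2 PO4^3-
Ksp = [Pb^2+]^3[PO4^3-]^2
Let s = molar solubility. Then [Pb^2+] = 3s and [PO4^3-] = 2s.
So Ksp = (3s)^3 × (2s)^2 = 108s^5
s^5 = 1.93 x 10^-44 / 108, so s = 7.086 × 10^-10 M
[Pb^2+] = 3s = 2.13 × 10^-9 M

2.13 × 10^-9 M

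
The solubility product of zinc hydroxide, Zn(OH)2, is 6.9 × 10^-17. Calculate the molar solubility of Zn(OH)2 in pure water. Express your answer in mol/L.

Zn(OH)2(s) ⇌ Zn^2+ + 2 OH^-
Ksp = [Zn^2+][OH^-]^2
If s mol/L of Zn(OH)2 dissolves, [Zn^2+] = s and [OH^-] = 2s.
Ksp = s(2s)^2 = 4s^3
Solving, s = (6.9 × 10^-17/4)^(1/3) = 2.6 × 10^-6 M

s = 2.6e-6 M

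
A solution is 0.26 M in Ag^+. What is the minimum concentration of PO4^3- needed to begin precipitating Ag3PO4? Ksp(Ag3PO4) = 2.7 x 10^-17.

[PO4^3-] = 1.5 × 10^-15 M

Ag3PO4(s) ⇌ 3 Ag^+(aq) + PO4^3-(aq)
Ksp = [Ag^+]^3[PO4^3-]
Precipitation begins when Q = Ksp. With [Ag^+] = 0.26 M:
2.7 x 10^-17 = (0.26)^3 × [PO4^3-]
[PO4^3-] = (2.7 x 10^-17 / 1.76 × 10^-2) = 1.5 x 10^-15 M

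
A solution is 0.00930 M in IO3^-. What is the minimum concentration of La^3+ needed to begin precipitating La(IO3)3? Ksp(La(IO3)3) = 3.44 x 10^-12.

4.28e-6 M

La(IO3)3(s) ⇌ La^3+(aq) + 3 IO3^-(aq)
Ksp = [La^3+][IO3^-]^3
Precipitation begins when Q = Ksp. With [IO3^-] = 0.00930 M:
3.44 x 10^-12 = (0.00930)^3 × [La^3+]
[La^3+] = (3.44 x 10^-12 / 8.044 x 10^-7) = 4.28 × 10^-6 M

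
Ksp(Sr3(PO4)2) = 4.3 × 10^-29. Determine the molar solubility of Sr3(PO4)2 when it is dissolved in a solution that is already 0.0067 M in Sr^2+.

Sr3(PO4)2(s) ⇌ 3 Sr^2+(aq) + 2 PO4^3-(aq)
Ksp = [Sr^2+]^3[PO4^3-]^2
Let s be the molar solubility in this solution. [Sr^2+] = 0.0067 + 3s ≈ 0.0067, [PO4^3-] = 2s (since the Sr^2+ already present dominates).
Ksp ≈ (0.0067)^3 × (2s)^2
s = 6.0 x 10^-12 M
Check: 3s = 1.8 x 10^-11 ≪ 0.0067, so the approximation is valid.

s ≈ 6.0 × 10^-12 M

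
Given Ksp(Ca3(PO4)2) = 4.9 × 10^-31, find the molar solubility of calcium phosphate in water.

Ca3(PO4)2(s) ⇌ 3 Ca^2+(aq) + 2 PO4^3-(aq)
Ksp = [Ca^2+]^3[PO4^3-]^2
With molar solubility s: [Ca^2+] = 3s, [PO4^3-] = 2s.
Ksp = (3s)^3(2s)^2 = 108s^5
s^5 = 4.9 × 10^-31 / 108, so s = 3.4 × 10^-7 M

s ≈ 3.4 × 10^-7 M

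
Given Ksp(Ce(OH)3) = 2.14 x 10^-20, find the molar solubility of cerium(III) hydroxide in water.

Ce(OH)3(s) ⇌ Ce^3+ + 3 OH^-
Ksp = [Ce^3+][OH^-]^3
If s mol/L of Ce(OH)3 dissolves, [Ce^3+] = s and [OH^-] = 3s.
Substituting: Ksp = s(3s)^3 = 27s^4
s = (2.14 x 10^-20 / 27)^(1/4) = 5.31 x 10^-6 M

s = 5.31 × 10^-6 M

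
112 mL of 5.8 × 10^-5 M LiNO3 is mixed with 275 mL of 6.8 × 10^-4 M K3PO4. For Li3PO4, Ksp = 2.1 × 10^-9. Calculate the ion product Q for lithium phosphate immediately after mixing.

Total volume = 112 + 275 = 387 mL.
[Li^+] = 5.8 × 10^-5 × (112/387) = 1.68 x 10^-5 M
[PO4^3-] = 6.8 × 10^-4 × (275/387) = 4.83 × 10^-4 M
Li3PO4(s) <=> 3 Li^+(aq) + PO4^3-(aq), so Q = [Li^+]^3[PO4^3-]
Q = (1.68 × 10^-5)^3(4.83 x 10^-4) = 2.3 × 10^-18
Q < Ksp, so no precipitate of Li3PO4 forms.

Q ≈ 2.3 × 10^-18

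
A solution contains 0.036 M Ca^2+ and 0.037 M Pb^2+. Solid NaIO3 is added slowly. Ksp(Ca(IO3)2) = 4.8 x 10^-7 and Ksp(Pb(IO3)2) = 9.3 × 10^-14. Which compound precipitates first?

Each salt begins to precipitate when Q = Ksp, i.e. when [IO3^-] reaches its threshold.
For Ca(IO3)2: 4.8 x 10^-7 = 0.036 × [IO3^-]^2  ⇒  [IO3^-] = 3.7 × 10^-3 M.
For Pb(IO3)2: 9.3 × 10^-14 = 0.037 × [IO3^-]^2  ⇒  [IO3^-] = 1.6 × 10^-6 M.
The salt with the lower threshold [IO3^-] precipitates first: Pb(IO3)2.

Pb(IO3)2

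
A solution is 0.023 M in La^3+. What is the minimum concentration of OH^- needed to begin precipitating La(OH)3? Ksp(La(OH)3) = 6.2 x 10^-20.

La(OH)3(s) ⇌ La^3+(aq) + 3 OH^-(aq)
Ksp = [La^3+][OH^-]^3
Precipitation begins when Q = Ksp. With [La^3+] = 0.023 M:
6.2 x 10^-20 = (0.023) × [OH^-]^3
[OH^-] = (6.2 x 10^-20 / 2.3 × 10^-2)^(1/3) = 1.4 × 10^-6 M

[OH^-] = 1.4 × 10^-6 M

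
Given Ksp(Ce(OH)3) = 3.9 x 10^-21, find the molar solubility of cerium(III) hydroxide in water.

Ce(OH)3(s) ⇌ Ce^3+(aq) + 3 OH^-(aq)
Ksp = [Ce^3+][OH^-]^3
If s mol/L of Ce(OH)3 dissolves, [Ce^3+] = s and [OH^-] = 3s.
Substituting: Ksp = s(3s)^3 = 27s^4
Solving, s = (3.9 x 10^-21/27)^(1/4) = 3.5 × 10^-6 M

s = 3.5 × 10^-6 M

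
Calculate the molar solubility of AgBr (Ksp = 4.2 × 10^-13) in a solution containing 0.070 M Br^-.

AgBr(s) ⇌ Ag^+(aq) + Br^-(aq)
Ksp = [Ag^+][Br^-]
If s mol/L dissolves here, [Ag^+] = s, [Br^-] = 0.070 + s ≈ 0.070 (Ksp is small, so little additional dissolves).
Ksp ≈ s × 0.070
s = 6.0 × 10^-12 M
Check: s = 6.0 × 10^-12 ≪ 0.070, so the approximation is valid.

s ≈ 6.0e-12 M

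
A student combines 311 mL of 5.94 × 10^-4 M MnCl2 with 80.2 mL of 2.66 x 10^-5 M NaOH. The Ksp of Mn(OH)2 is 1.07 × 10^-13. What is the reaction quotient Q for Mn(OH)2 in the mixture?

Q ≈ 1.40 x 10^-14

Total volume = 311 + 80.2 = 391.2 mL.
[Mn^2+] = 5.94 x 10^-4 × (311/391.2) = 4.722 x 10^-4 M
[OH^-] = 2.66 × 10^-5 × (80.2/391.2) = 5.453 x 10^-6 M
Mn(OH)2(s) ⇌ Mn^2+(aq) + 2 OH^-(aq), so Q = [Mn^2+][OH^-]^2
Q = (4.722 × 10^-4)(5.453 x 10^-6)^2 = 1.40 × 10^-14
Q < Ksp, so no precipitate of Mn(OH)2 forms.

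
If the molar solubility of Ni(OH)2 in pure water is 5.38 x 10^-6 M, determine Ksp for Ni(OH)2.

Ni(OH)2(s) <=> Ni^2+(aq) + 2 OH^-(aq)
If s mol/L of Ni(OH)2 dissolves, [Ni^2+] = s and [OH^-] = 2s.
Ksp = [Ni^2+][OH^-]^2
Substituting: Ksp = s(2s)^2 = 4s^3
With s = 5.38 x 10^-6: Ksp = 6.23 × 10^-16

6.23e-16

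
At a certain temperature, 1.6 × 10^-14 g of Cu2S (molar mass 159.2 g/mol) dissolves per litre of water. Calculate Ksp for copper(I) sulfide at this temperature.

Molar solubility s = (1.6 × 10^-14 g/L) / (159.2 g/mol) = 1.01 × 10^-16 M.
Cu2S(s) ⇌ 2 Cu^+ + S^2-
If s mol/L of Cu2S dissolves, [Cu^+] = 2s and [S^2-] = s.
Ksp = [Cu^+]^2[S^2-]
Ksp = (2s)^2s = 4s^3
With s = 1.01 × 10^-16: Ksp = 4.1 × 10^-48

Ksp = 4.1 × 10^-48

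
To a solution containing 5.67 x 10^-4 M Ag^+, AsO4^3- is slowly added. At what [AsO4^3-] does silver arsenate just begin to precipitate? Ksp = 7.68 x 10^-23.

[AsO4^3-] ≈ 4.21e-13 M

Ag3AsO4(s) ⇌ 3 Ag^+ + AsO4^3-
Ksp = [Ag^+]^3[AsO4^3-]
Precipitation begins when Q = Ksp. With [Ag^+] = 5.67 x 10^-4 M:
7.68 x 10^-23 = (5.67 x 10^-4)^3 × [AsO4^3-]
[AsO4^3-] = (7.68 x 10^-23 / 1.823 × 10^-10) = 4.21 × 10^-13 M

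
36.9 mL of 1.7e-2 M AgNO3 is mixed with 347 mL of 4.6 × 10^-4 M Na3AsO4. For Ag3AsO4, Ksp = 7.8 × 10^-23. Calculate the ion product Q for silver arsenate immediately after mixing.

Total volume = 36.9 + 347 = 383.9 mL.
[Ag^+] = 1.7 x 10^-2 × (36.9/383.9) = 1.63 × 10^-3 M
[AsO4^3-] = 4.6 × 10^-4 × (347/383.9) = 4.16 × 10^-4 M
Ag3AsO4(s) ⇌ 3 Ag^+ + AsO4^3-, so Q = [Ag^+]^3[AsO4^3-]
Q = (1.63 × 10^-3)^3(4.16 × 10^-4) = 1.8 x 10^-12
Q > Ksp, so Ag3AsO4 will precipitate.

1.8 x 10^-12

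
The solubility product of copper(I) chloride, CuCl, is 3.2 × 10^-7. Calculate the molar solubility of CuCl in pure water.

s = 5.7 × 10^-4 M

CuCl(s) <=> Cu^+ + Cl^-
Ksp = [Cu^+][Cl^-]
With molar solubility s: [Cu^+] = s, [Cl^-] = s.
Ksp = s^2
s = √(3.2 × 10^-7) = 5.7 × 10^-4 M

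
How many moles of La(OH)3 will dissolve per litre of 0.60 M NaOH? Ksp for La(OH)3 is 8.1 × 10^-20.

La(OH)3(s) ⇌ La^3+ + 3 OH^-
Ksp = [La^3+][OH^-]^3
Let s = moles of La(OH)3 that dissolve per litre. [La^3+] = s, [OH^-] = 0.60 + 3s ≈ 0.60 (common-ion effect: OH^- is already 0.60 M).
Ksp ≈ s × (0.60)^3
s = 3.8 × 10^-19 M
Check: 3s = 1.1 x 10^-18 ≪ 0.60, so the approximation is valid.

3.8 x 10^-19 M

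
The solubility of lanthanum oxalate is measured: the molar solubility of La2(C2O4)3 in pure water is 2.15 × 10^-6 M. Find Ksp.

Ksp = 4.96 × 10^-27

La2(C2O4)3(s) ⇌ 2 La^3+(aq) + 3 C2O4^2-(aq)
Let s = molar solubility. Then [La^3+] = 2s and [C2O4^2-] = 3s.
Ksp = [La^3+]^2[C2O4^2-]^3
Ksp = (2s)^2(3s)^3 = 108s^5
Ksp = 108 × (2.15 × 10^-6)^5 = 4.96 × 10^-27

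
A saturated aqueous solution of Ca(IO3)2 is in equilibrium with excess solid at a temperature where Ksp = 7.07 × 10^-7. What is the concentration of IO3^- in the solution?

0.0112 M

Ca(IO3)2(s) <=> Ca^2+(aq) + 2 IO3^-(aq)
Ksp = [Ca^2+][IO3^-]^2
For each mole of Ca(IO3)2 that dissolves: [Ca^2+] = s, [IO3^-] = 2s.
Ksp = s(2s)^2 = 4s^3
Solving, s = (7.07 × 10^-7/4)^(1/3) = 5.612 × 10^-3 M
[IO3^-] = 2s = 1.12 × 10^-2 M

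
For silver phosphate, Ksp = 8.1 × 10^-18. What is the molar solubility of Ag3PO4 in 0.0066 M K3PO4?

Ag3PO4(s) <=> 3 Ag^+(aq) + PO4^3-(aq)
Ksp = [Ag^+]^3[PO4^3-]
Let s = moles of Ag3PO4 that dissolve per litre. [Ag^+] = 3s, [PO4^3-] = 0.0066 + s ≈ 0.0066 (common-ion effect: PO4^3- is already 0.0066 M).
Ksp ≈ (3s)^3 × 0.0066
s = 3.6 × 10^-6 M
Check: s = 3.6 × 10^-6 ≪ 0.0066, so the approximation is valid.

s ≈ 3.6 × 10^-6 M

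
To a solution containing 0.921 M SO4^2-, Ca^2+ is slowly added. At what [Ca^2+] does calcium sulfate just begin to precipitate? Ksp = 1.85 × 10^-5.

[Ca^2+] ≈ 2.01 × 10^-5 M

CaSO4(s) <=> Ca^2+ + SO4^2-
Ksp = [Ca^2+][SO4^2-]
Precipitation begins when Q = Ksp. With [SO4^2-] = 0.921 M:
1.85 × 10^-5 = (0.921) × [Ca^2+]
[Ca^2+] = (1.85 × 10^-5 / 9.21 × 10^-1) = 2.01 x 10^-5 M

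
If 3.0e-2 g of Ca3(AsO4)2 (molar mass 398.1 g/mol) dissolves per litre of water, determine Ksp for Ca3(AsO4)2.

Molar solubility s = (3.0 × 10^-2 g/L) / (398.1 g/mol) = 7.54 × 10^-5 M.
Ca3(AsO4)2(s) <=> 3 Ca^2+(aq) + 2 AsO4^3-(aq)
If s mol/L of Ca3(AsO4)2 dissolves, [Ca^2+] = 3s and [AsO4^3-] = 2s.
Ksp = [Ca^2+]^3[AsO4^3-]^2
So Ksp = (3s)^3 × (2s)^2 = 108s^5
With s = 7.54 × 10^-5: Ksp = 2.6 x 10^-19

2.6 × 10^-19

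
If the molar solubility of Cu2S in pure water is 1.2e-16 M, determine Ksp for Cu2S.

Ksp ≈ 6.9 x 10^-48

Cu2S(s) ⇌ 2 Cu^+(aq) + S^2-(aq)
If s mol/L of Cu2S dissolves, [Cu^+] = 2s and [S^2-] = s.
Ksp = [Cu^+]^2[S^2-]
Substituting: Ksp = (2s)^2s = 4s^3
With s = 1.2 x 10^-16: Ksp = 6.9 × 10^-48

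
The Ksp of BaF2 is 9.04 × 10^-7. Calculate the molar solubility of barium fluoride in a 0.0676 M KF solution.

BaF2(s) <=> Ba^2+ + 2 F^-
Ksp = [Ba^2+][F^-]^2
Let s be the molar solubility in this solution. [Ba^2+] = s, [F^-] = 0.0676 + 2s ≈ 0.0676 (since F^- from KF dominates).
Ksp ≈ s × (0.0676)^2
s = 1.98 × 10^-4 M
Check: 2s = 4.0 × 10^-4 ≪ 0.0676, so the approximation is valid.

s ≈ 1.98 × 10^-4 M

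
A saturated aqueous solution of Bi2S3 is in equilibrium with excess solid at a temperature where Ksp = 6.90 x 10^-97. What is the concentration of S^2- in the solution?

[S^2-] = 6.89 × 10^-20 M

Bi2S3(s) ⇌ 2 Bi^3+(aq) + 3 S^2-(aq)
Ksp = [Bi^3+]^2[S^2-]^3
Let s = molar solubility. Then [Bi^3+] = 2s and [S^2-] = 3s.
So Ksp = (2s)^2 × (3s)^3 = 108s^5
s = (6.90 x 10^-97 / 108)^(1/5) = 2.297 × 10^-20 M
[S^2-] = 3s = 6.89 × 10^-20 M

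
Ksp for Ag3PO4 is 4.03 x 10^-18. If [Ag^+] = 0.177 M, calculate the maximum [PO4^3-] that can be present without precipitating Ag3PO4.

[PO4^3-] ≈ 7.27 x 10^-16 M

Ag3PO4(s) <=> 3 Ag^+(aq) + PO4^3-(aq)
Ksp = [Ag^+]^3[PO4^3-]
Precipitation begins when Q = Ksp. With [Ag^+] = 0.177 M:
4.03 x 10^-18 = (0.177)^3 × [PO4^3-]
[PO4^3-] = (4.03 x 10^-18 / 5.545 × 10^-3) = 7.27 × 10^-16 M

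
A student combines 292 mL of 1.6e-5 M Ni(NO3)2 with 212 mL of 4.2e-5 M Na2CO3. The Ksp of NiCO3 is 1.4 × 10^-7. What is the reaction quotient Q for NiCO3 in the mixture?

Total volume = 292 + 212 = 504 mL.
[Ni^2+] = 1.6 × 10^-5 × (292/504) = 9.27 × 10^-6 M
[CO3^2-] = 4.2 × 10^-5 × (212/504) = 1.77 × 10^-5 M
NiCO3(s) ⇌ Ni^2+(aq) + CO3^2-(aq), so Q = [Ni^2+][CO3^2-]
Q = (9.27 × 10^-6)(1.77 x 10^-5) = 1.6 × 10^-10
Q < Ksp, so no precipitate of NiCO3 forms.

1.6 × 10^-10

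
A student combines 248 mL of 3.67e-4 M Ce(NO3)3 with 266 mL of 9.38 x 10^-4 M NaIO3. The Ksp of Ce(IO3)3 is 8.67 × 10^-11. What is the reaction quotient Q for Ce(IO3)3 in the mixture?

2.03 × 10^-14

Total volume = 248 + 266 = 514 mL.
[Ce^3+] = 3.67 × 10^-4 × (248/514) = 1.771 × 10^-4 M
[IO3^-] = 9.38 × 10^-4 × (266/514) = 4.854 x 10^-4 M
Ce(IO3)3(s) ⇌ Ce^3+(aq) + 3 IO3^-(aq), so Q = [Ce^3+][IO3^-]^3
Q = (1.771 × 10^-4)(4.854 × 10^-4)^3 = 2.03 x 10^-14
Q < Ksp, so no precipitate of Ce(IO3)3 forms.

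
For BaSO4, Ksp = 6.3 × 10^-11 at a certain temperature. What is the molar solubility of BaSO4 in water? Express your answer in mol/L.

7.9 x 10^-6 M

BaSO4(s) ⇌ Ba^2+ + SO4^2-
Ksp = [Ba^2+][SO4^2-]
If s mol/L of BaSO4 dissolves, [Ba^2+] = s and [SO4^2-] = s.
Ksp = (s)(s) = s^2
s = (6.3 × 10^-11)^(1/2) = 7.9 × 10^-6 M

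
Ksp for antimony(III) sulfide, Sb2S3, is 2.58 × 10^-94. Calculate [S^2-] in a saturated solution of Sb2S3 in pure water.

Sb2S3(s) <=> 2 Sb^3+ + 3 S^2-
Ksp = [Sb^3+]^2[S^2-]^3
If s mol/L of Sb2S3 dissolves, [Sb^3+] = 2s and [S^2-] = 3s.
Substituting: Ksp = (2s)^2(3s)^3 = 108s^5
s = (2.58 × 10^-94 / 108)^(1/5) = 7.510 × 10^-20 M
[S^2-] = 3s = 2.25 × 10^-19 M

[S^2-] ≈ 2.25 x 10^-19 M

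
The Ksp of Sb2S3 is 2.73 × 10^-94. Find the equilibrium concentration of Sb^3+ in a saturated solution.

1.52 × 10^-19 M

Sb2S3(s) ⇌ 2 Sb^3+(aq) + 3 S^2-(aq)
Ksp = [Sb^3+]^2[S^2-]^3
Let s = molar solubility. Then [Sb^3+] = 2s and [S^2-] = 3s.
Ksp = (2s)^2(3s)^3 = 108s^5
s = (2.73 × 10^-94 / 108)^(1/5) = 7.595 x 10^-20 M
[Sb^3+] = 2s = 1.52 × 10^-19 M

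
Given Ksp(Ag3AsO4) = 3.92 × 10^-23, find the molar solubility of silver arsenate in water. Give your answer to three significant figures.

Ag3AsO4(s) <=> 3 Ag^+ + AsO4^3-
Ksp = [Ag^+]^3[AsO4^3-]
With molar solubility s: [Ag^+] = 3s, [AsO4^3-] = s.
So Ksp = (3s)^3 × s = 27s^4
s = (3.92 × 10^-23 / 27)^(1/4) = 1.10 × 10^-6 M

1.10e-6 M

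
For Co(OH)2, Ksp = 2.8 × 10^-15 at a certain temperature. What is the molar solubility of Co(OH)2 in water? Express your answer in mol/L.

Co(OH)2(s) ⇌ Co^2+ + 2 OH^-
Ksp = [Co^2+][OH^-]^2
If s mol/L of Co(OH)2 dissolves, [Co^2+] = s and [OH^-] = 2s.
So Ksp = s × (2s)^2 = 4s^3
s^3 = 2.8 × 10^-15 / 4, so s = 8.9 x 10^-6 M

s = 8.9e-6 M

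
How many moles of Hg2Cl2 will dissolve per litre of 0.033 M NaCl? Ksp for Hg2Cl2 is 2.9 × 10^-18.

2.7 × 10^-15 M

Hg2Cl2(s) ⇌ Hg2^2+(aq) + 2 Cl^-(aq)
Ksp = [Hg2^2+][Cl^-]^2
Let s = moles of Hg2Cl2 that dissolve per litre. [Hg2^2+] = s, [Cl^-] = 0.033 + 2s ≈ 0.033 (common-ion effect: Cl^- is already 0.033 M).
Ksp ≈ s × (0.033)^2
s = 2.7 × 10^-15 M
Check: 2s = 5.3 × 10^-15 ≪ 0.033, so the approximation is valid.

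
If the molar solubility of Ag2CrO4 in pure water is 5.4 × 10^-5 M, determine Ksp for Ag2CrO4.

6.3 × 10^-13

Ag2CrO4(s) ⇌ 2 Ag^+ + CrO4^2-
With molar solubility s: [Ag^+] = 2s, [CrO4^2-] = s.
Ksp = [Ag^+]^2[CrO4^2-]
So Ksp = (2s)^2 × s = 4s^3
Ksp = 4 × (5.4 × 10^-5)^3 = 6.3 × 10^-13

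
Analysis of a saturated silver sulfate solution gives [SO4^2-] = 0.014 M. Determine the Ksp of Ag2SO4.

Ksp ≈ 1.1 × 10^-5

Ag2SO4(s) ⇌ 2 Ag^+(aq) + SO4^2-(aq)
Stoichiometry gives [Ag^+] = (2/1)[SO4^2-] = 2.80 × 10^-2 M.
Ksp = [Ag^+]^2[SO4^2-]
Ksp = (2.80 × 10^-2)^2 × 1.4 × 10^-2 = 1.1 × 10^-5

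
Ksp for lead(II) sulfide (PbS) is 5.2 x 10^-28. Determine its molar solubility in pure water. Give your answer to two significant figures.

PbS(s) ⇌ Pb^2+(aq) + S^2-(aq)
Ksp = [Pb^2+][S^2-]
With molar solubility s: [Pb^2+] = s, [S^2-] = s.
Ksp = s × s = s^2
s = (5.2 x 10^-28)^(1/2) = 2.3 × 10^-14 M

s = 2.3e-14 M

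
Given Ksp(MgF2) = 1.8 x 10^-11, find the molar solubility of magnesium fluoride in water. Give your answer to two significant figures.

s ≈ 1.7 × 10^-4 M

MgF2(s) ⇌ Mg^2+ + 2 F^-
Ksp = [Mg^2+][F^-]^2
For each mole of MgF2 that dissolves: [Mg^2+] = s, [F^-] = 2s.
Substituting: Ksp = s(2s)^2 = 4s^3
Solving, s = (1.8 x 10^-11/4)^(1/3) = 1.7 × 10^-4 M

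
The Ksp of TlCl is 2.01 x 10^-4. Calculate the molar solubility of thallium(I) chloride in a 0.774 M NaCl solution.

2.60e-4 M

TlCl(s) ⇌ Tl^+ + Cl^-
Ksp = [Tl^+][Cl^-]
If s mol/L dissolves here, [Tl^+] = s, [Cl^-] = 0.774 + s ≈ 0.774 (common-ion effect: Cl^- is already 0.774 M).
Ksp ≈ s × 0.774
s = 2.60 x 10^-4 M
Check: s = 2.6 x 10^-4 ≪ 0.774, so the approximation is valid.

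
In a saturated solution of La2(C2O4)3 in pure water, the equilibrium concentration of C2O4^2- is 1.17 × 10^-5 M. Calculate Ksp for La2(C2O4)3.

Ksp ≈ 9.74 × 10^-26

La2(C2O4)3(s) ⇌ 2 La^3+(aq) + 3 C2O4^2-(aq)
Stoichiometry gives [La^3+] = (2/3)[C2O4^2-] = 7.800 × 10^-6 M.
Ksp = [La^3+]^2[C2O4^2-]^3
Ksp = (7.800 × 10^-6)^2 × (1.17 x 10^-5)^3 = 9.74 × 10^-26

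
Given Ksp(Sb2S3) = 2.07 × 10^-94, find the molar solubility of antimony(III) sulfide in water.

s ≈ 7.19 x 10^-20 M

Sb2S3(s) ⇌ 2 Sb^3+ + 3 S^2-
Ksp = [Sb^3+]^2[S^2-]^3
For each mole of Sb2S3 that dissolves: [Sb^3+] = 2s, [S^2-] = 3s.
Substituting: Ksp = (2s)^2(3s)^3 = 108s^5
s^5 = 2.07 × 10^-94 / 108, so s = 7.19 × 10^-20 M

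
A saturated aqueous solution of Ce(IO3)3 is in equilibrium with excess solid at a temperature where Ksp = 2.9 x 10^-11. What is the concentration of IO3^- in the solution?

[IO3^-] ≈ 3.1e-3 M

Ce(IO3)3(s) <=> Ce^3+ + 3 IO3^-
Ksp = [Ce^3+][IO3^-]^3
If s mol/L of Ce(IO3)3 dissolves, [Ce^3+] = s and [IO3^-] = 3s.
So Ksp = s × (3s)^3 = 27s^4
Solving, s = (2.9 x 10^-11/27)^(1/4) = 1.02 x 10^-3 M
[IO3^-] = 3s = 3.1 × 10^-3 M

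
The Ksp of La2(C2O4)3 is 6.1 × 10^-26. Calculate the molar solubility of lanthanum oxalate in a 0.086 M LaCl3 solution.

s ≈ 6.7 × 10^-9 M

La2(C2O4)3(s) ⇌ 2 La^3+(aq) + 3 C2O4^2-(aq)
Ksp = [La^3+]^2[C2O4^2-]^3
Let s = moles of La2(C2O4)3 that dissolve per litre. [La^3+] = 0.086 + 2s ≈ 0.086, [C2O4^2-] = 3s (Ksp is small, so little additional dissolves).
Ksp ≈ (0.086)^2 × (3s)^3
s = 6.7 x 10^-9 M
Check: 2s = 1.3 × 10^-8 ≪ 0.086, so the approximation is valid.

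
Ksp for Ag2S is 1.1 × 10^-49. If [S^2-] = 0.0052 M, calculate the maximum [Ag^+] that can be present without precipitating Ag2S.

[Ag^+] = 4.6 × 10^-24 M

Ag2S(s) ⇌ 2 Ag^+(aq) + S^2-(aq)
Ksp = [Ag^+]^2[S^2-]
Precipitation begins when Q = Ksp. With [S^2-] = 0.0052 M:
1.1 × 10^-49 = (0.0052) × [Ag^+]^2
[Ag^+] = (1.1 × 10^-49 / 5.2 × 10^-3)^(1/2) = 4.6 x 10^-24 M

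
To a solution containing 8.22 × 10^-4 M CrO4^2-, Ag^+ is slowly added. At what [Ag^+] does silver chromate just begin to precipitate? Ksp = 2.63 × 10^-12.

[Ag^+] = 5.66 × 10^-5 M

Ag2CrO4(s) <=> 2 Ag^+(aq) + CrO4^2-(aq)
Ksp = [Ag^+]^2[CrO4^2-]
Precipitation begins when Q = Ksp. With [CrO4^2-] = 8.22 × 10^-4 M:
2.63 × 10^-12 = (8.22 × 10^-4) × [Ag^+]^2
[Ag^+] = (2.63 × 10^-12 / 8.22 × 10^-4)^(1/2) = 5.66 x 10^-5 M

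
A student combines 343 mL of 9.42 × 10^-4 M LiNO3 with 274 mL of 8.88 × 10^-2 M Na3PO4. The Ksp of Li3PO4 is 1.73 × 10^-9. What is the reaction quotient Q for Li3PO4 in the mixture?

Total volume = 343 + 274 = 617 mL.
[Li^+] = 9.42 x 10^-4 × (343/617) = 5.237 × 10^-4 M
[PO4^3-] = 8.88 x 10^-2 × (274/617) = 3.943 x 10^-2 M
Li3PO4(s) <=> 3 Li^+(aq) + PO4^3-(aq), so Q = [Li^+]^3[PO4^3-]
Q = (5.237 × 10^-4)^3(3.943 × 10^-2) = 5.66 x 10^-12
Q < Ksp, so no precipitate of Li3PO4 forms.

Q = 5.66 x 10^-12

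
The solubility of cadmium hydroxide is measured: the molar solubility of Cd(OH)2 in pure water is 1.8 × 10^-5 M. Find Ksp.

Cd(OH)2(s) ⇌ Cd^2+(aq) + 2 OH^-(aq)
For each mole of Cd(OH)2 that dissolves: [Cd^2+] = s, [OH^-] = 2s.
Ksp = [Cd^2+][OH^-]^2
So Ksp = s × (2s)^2 = 4s^3
Ksp = 4 × (1.8 x 10^-5)^3 = 2.3 x 10^-14

Ksp = 2.3e-14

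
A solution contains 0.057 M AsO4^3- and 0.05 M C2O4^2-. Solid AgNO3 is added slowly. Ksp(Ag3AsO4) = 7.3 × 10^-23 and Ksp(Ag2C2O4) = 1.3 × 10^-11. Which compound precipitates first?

Ag3AsO4

Each salt begins to precipitate when Q = Ksp, i.e. when [Ag^+] reaches its threshold.
For Ag3AsO4: 7.3 × 10^-23 = 0.057 × [Ag^+]^3  ⇒  [Ag^+] = 1.1 × 10^-7 M.
For Ag2C2O4: 1.3 × 10^-11 = 0.05 × [Ag^+]^2  ⇒  [Ag^+] = 1.6 × 10^-5 M.
The salt with the lower threshold [Ag^+] precipitates first: Ag3AsO4.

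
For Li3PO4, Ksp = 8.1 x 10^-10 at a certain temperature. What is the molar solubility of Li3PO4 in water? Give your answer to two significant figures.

Li3PO4(s) ⇌ 3 Li^+(aq) + PO4^3-(aq)
Ksp = [Li^+]^3[PO4^3-]
With molar solubility s: [Li^+] = 3s, [PO4^3-] = s.
Substituting: Ksp = (3s)^3s = 27s^4
Solving, s = (8.1 x 10^-10/27)^(1/4) = 2.3 × 10^-3 M

s = 2.3 × 10^-3 M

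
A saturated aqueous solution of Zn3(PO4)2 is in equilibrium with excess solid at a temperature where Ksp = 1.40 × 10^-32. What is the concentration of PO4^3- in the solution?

Zn3(PO4)2(s) <=> 3 Zn^2+(aq) + 2 PO4^3-(aq)
Ksp = [Zn^2+]^3[PO4^3-]^2
Let s = molar solubility. Then [Zn^2+] = 3s and [PO4^3-] = 2s.
Substituting: Ksp = (3s)^3(2s)^2 = 108s^5
Solving, s = (1.40 × 10^-32/108)^(1/5) = 1.669 × 10^-7 M
[PO4^3-] = 2s = 3.34 x 10^-7 M

[PO4^3-] = 3.34 × 10^-7 M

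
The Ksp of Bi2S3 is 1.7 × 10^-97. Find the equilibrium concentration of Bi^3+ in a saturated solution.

Bi2S3(s) <=> 2 Bi^3+(aq) + 3 S^2-(aq)
Ksp = [Bi^3+]^2[S^2-]^3
For each mole of Bi2S3 that dissolves: [Bi^3+] = 2s, [S^2-] = 3s.
Substituting: Ksp = (2s)^2(3s)^3 = 108s^5
s^5 = 1.7 × 10^-97 / 108, so s = 1.74 × 10^-20 M
[Bi^3+] = 2s = 3.5 x 10^-20 M

3.5e-20 M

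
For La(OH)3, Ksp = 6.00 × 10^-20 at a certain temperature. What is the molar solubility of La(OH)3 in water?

6.87 × 10^-6 M

La(OH)3(s) ⇌ La^3+(aq) + 3 OH^-(aq)
Ksp = [La^3+][OH^-]^3
For each mole of La(OH)3 that dissolves: [La^3+] = s, [OH^-] = 3s.
Ksp = s(3s)^3 = 27s^4
Solving, s = (6.00 × 10^-20/27)^(1/4) = 6.87 x 10^-6 M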